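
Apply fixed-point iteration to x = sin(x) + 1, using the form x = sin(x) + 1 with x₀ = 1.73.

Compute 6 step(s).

Equation: x = sin(x) + 1
Fixed-point form: x = sin(x) + 1
x₀ = 1.73

x_1 = g(1.730000) = 1.987354
x_2 = g(1.987354) = 1.914487
x_3 = g(1.914487) = 1.941517
x_4 = g(1.941517) = 1.932066
x_5 = g(1.932066) = 1.935449
x_6 = g(1.935449) = 1.934248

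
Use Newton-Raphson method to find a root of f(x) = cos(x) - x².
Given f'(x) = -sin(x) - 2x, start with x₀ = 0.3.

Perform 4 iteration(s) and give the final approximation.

f(x) = cos(x) - x²
f'(x) = -sin(x) - 2x
x₀ = 0.3

Newton-Raphson formula: x_{n+1} = x_n - f(x_n)/f'(x_n)

Iteration 1:
  f(0.300000) = 0.865336
  f'(0.300000) = -0.895520
  x_1 = 0.300000 - 0.865336/(-0.895520) = 1.266295
Iteration 2:
  f(1.266295) = -1.303685
  f'(1.266295) = -3.486586
  x_2 = 1.266295 - (-1.303685)/(-3.486586) = 0.892380
Iteration 3:
  f(0.892380) = -0.168782
  f'(0.892380) = -2.563329
  x_3 = 0.892380 - (-0.168782)/(-2.563329) = 0.826535
Iteration 4:
  f(0.826535) = -0.005733
  f'(0.826535) = -2.388660
  x_4 = 0.826535 - (-0.005733)/(-2.388660) = 0.824136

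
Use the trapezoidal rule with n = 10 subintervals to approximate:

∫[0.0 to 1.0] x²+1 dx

f(x) = x²+1
a = 0.0, b = 1.0, n = 10
h = (b - a)/n = 0.100000

Trapezoidal rule: (h/2)[f(x₀) + 2f(x₁) + 2f(x₂) + ... + f(xₙ)]

x_0 = 0.0000, f(x_0) = 1.000000, coefficient = 1
x_1 = 0.1000, f(x_1) = 1.010000, coefficient = 2
x_2 = 0.2000, f(x_2) = 1.040000, coefficient = 2
x_3 = 0.3000, f(x_3) = 1.090000, coefficient = 2
x_4 = 0.4000, f(x_4) = 1.160000, coefficient = 2
x_5 = 0.5000, f(x_5) = 1.250000, coefficient = 2
x_6 = 0.6000, f(x_6) = 1.360000, coefficient = 2
x_7 = 0.7000, f(x_7) = 1.490000, coefficient = 2
x_8 = 0.8000, f(x_8) = 1.640000, coefficient = 2
x_9 = 0.9000, f(x_9) = 1.810000, coefficient = 2
x_10 = 1.0000, f(x_10) = 2.000000, coefficient = 1

I ≈ (0.100000/2) × 26.700000 = 1.335000
Exact value: 1.333333
Error: 0.001667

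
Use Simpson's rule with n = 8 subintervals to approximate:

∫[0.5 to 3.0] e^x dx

f(x) = e^x
a = 0.5, b = 3.0, n = 8
h = (b - a)/n = 0.312500

Simpson's rule: (h/3)[f(x₀) + 4f(x₁) + 2f(x₂) + ... + f(xₙ)]

x_0 = 0.5000, f(x_0) = 1.648721, coefficient = 1
x_1 = 0.8125, f(x_1) = 2.253535, coefficient = 4
x_2 = 1.1250, f(x_2) = 3.080217, coefficient = 2
x_3 = 1.4375, f(x_3) = 4.210157, coefficient = 4
x_4 = 1.7500, f(x_4) = 5.754603, coefficient = 2
x_5 = 2.0625, f(x_5) = 7.865609, coefficient = 4
x_6 = 2.3750, f(x_6) = 10.751013, coefficient = 2
x_7 = 2.6875, f(x_7) = 14.694893, coefficient = 4
x_8 = 3.0000, f(x_8) = 20.085537, coefficient = 1

I ≈ (0.312500/3) × 177.002700 = 18.437781
Exact value: 18.436816
Error: 0.000966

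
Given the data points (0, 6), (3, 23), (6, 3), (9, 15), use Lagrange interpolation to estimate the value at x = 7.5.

Lagrange interpolation formula:
P(x) = Σ yᵢ × Lᵢ(x)
where Lᵢ(x) = Π_{j≠i} (x - xⱼ)/(xᵢ - xⱼ)

L_0(7.5) = (7.5 - 3)/(0 - 3) × (7.5 - 6)/(0 - 6) × (7.5 - 9)/(0 - 9) = 0.062500
L_1(7.5) = (7.5 - 0)/(3 - 0) × (7.5 - 6)/(3 - 6) × (7.5 - 9)/(3 - 9) = -0.312500
L_2(7.5) = (7.5 - 0)/(6 - 0) × (7.5 - 3)/(6 - 3) × (7.5 - 9)/(6 - 9) = 0.937500
L_3(7.5) = (7.5 - 0)/(9 - 0) × (7.5 - 3)/(9 - 3) × (7.5 - 6)/(9 - 6) = 0.312500

P(7.5) = 6×L_0(7.5) + 23×L_1(7.5) + 3×L_2(7.5) + 15×L_3(7.5)
P(7.5) = 0.687500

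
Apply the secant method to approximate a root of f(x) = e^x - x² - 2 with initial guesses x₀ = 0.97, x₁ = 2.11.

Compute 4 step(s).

f(x) = e^x - x² - 2
x₀ = 0.97, x₁ = 2.11

Secant formula: x_{n+1} = x_n - f(x_n)(x_n - x_{n-1})/(f(x_n) - f(x_{n-1}))

Iteration 1:
  f(0.970000) = -0.302956
  f(2.110000) = 1.796141
  x_2 = 2.110000 - 1.796141×(2.110000 - 0.970000)/(1.796141 - (-0.302956))
       = 1.134532
Iteration 2:
  f(2.110000) = 1.796141
  f(1.134532) = -0.177445
  x_3 = 1.134532 - (-0.177445)×(1.134532 - 2.110000)/(-0.177445 - 1.796141)
       = 1.222236
Iteration 3:
  f(1.134532) = -0.177445
  f(1.222236) = -0.099090
  x_4 = 1.222236 - (-0.099090)×(1.222236 - 1.134532)/(-0.099090 - (-0.177445))
       = 1.333151
Iteration 4:
  f(1.222236) = -0.099090
  f(1.333151) = 0.015685
  x_5 = 1.333151 - 0.015685×(1.333151 - 1.222236)/(0.015685 - (-0.099090))
       = 1.317994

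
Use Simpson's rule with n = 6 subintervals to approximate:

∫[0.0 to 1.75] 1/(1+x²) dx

f(x) = 1/(1+x²)
a = 0.0, b = 1.75, n = 6
h = (b - a)/n = 0.291667

Simpson's rule: (h/3)[f(x₀) + 4f(x₁) + 2f(x₂) + ... + f(xₙ)]

x_0 = 0.0000, f(x_0) = 1.000000, coefficient = 1
x_1 = 0.2917, f(x_1) = 0.921600, coefficient = 4
x_2 = 0.5833, f(x_2) = 0.746114, coefficient = 2
x_3 = 0.8750, f(x_3) = 0.566372, coefficient = 4
x_4 = 1.1667, f(x_4) = 0.423529, coefficient = 2
x_5 = 1.4583, f(x_5) = 0.319822, coefficient = 4
x_6 = 1.7500, f(x_6) = 0.246154, coefficient = 1

I ≈ (0.291667/3) × 10.816617 = 1.051616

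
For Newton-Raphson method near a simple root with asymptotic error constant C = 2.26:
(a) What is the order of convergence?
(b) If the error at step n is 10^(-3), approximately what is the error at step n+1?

(a) Newton-Raphson has quadratic (order 2) convergence near simple roots.
    This means |e_{n+1}| ≈ C|e_n|².

(b) With |e_n| = 10^(-3) and C = 2.26:
    |e_{n+1}| ≈ 2.26 × (10^(-3))² = 2.26 × 10^(-6)

(a) 2 (quadratic); (b) |e_{n+1}| ≈ 2.260e-06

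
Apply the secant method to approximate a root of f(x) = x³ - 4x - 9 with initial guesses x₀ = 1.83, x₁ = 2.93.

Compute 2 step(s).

f(x) = x³ - 4x - 9
x₀ = 1.83, x₁ = 2.93

Secant formula: x_{n+1} = x_n - f(x_n)(x_n - x_{n-1})/(f(x_n) - f(x_{n-1}))

Iteration 1:
  f(1.830000) = -10.191513
  f(2.930000) = 4.433757
  x_2 = 2.930000 - 4.433757×(2.930000 - 1.830000)/(4.433757 - (-10.191513))
       = 2.596527
Iteration 2:
  f(2.930000) = 4.433757
  f(2.596527) = -1.880446
  x_3 = 2.596527 - (-1.880446)×(2.596527 - 2.930000)/(-1.880446 - 4.433757)
       = 2.695839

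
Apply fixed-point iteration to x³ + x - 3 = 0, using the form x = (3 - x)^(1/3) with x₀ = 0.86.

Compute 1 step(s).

Equation: x³ + x - 3 = 0
Fixed-point form: x = (3 - x)^(1/3)
x₀ = 0.86

x_1 = g(0.860000) = 1.288659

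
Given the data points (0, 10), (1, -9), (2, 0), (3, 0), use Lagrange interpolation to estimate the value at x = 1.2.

Lagrange interpolation formula:
P(x) = Σ yᵢ × Lᵢ(x)
where Lᵢ(x) = Π_{j≠i} (x - xⱼ)/(xᵢ - xⱼ)

L_0(1.2) = (1.2 - 1)/(0 - 1) × (1.2 - 2)/(0 - 2) × (1.2 - 3)/(0 - 3) = -0.048000
L_1(1.2) = (1.2 - 0)/(1 - 0) × (1.2 - 2)/(1 - 2) × (1.2 - 3)/(1 - 3) = 0.864000
L_2(1.2) = (1.2 - 0)/(2 - 0) × (1.2 - 1)/(2 - 1) × (1.2 - 3)/(2 - 3) = 0.216000
L_3(1.2) = (1.2 - 0)/(3 - 0) × (1.2 - 1)/(3 - 1) × (1.2 - 2)/(3 - 2) = -0.032000

P(1.2) = 10×L_0(1.2) + (-9)×L_1(1.2) + 0×L_2(1.2) + 0×L_3(1.2)
P(1.2) = -8.256000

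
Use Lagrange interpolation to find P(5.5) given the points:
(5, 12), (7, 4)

Lagrange interpolation formula:
P(x) = Σ yᵢ × Lᵢ(x)
where Lᵢ(x) = Π_{j≠i} (x - xⱼ)/(xᵢ - xⱼ)

L_0(5.5) = (5.5 - 7)/(5 - 7) = 0.750000
L_1(5.5) = (5.5 - 5)/(7 - 5) = 0.250000

P(5.5) = 12×L_0(5.5) + 4×L_1(5.5)
P(5.5) = 10.000000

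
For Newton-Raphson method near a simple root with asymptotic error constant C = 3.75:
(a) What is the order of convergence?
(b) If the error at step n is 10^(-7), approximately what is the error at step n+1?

(a) Newton-Raphson has quadratic (order 2) convergence near simple roots.
    This means |e_{n+1}| ≈ C|e_n|².

(b) With |e_n| = 10^(-7) and C = 3.75:
    |e_{n+1}| ≈ 3.75 × (10^(-7))² = 3.75 × 10^(-14)

(a) 2 (quadratic); (b) |e_{n+1}| ≈ 3.750e-14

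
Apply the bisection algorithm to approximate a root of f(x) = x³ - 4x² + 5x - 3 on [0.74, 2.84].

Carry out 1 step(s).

f(x) = x³ - 4x² + 5x - 3
Initial interval: [0.74, 2.84]

Iteration 1:
  c_1 = (0.740000 + 2.840000)/2 = 1.790000
  f(c_1) = f(1.790000) = -1.131061
  f(a) × f(c) ≥ 0, new interval: [1.790000, 2.840000]

After 1 iteration(s), the approximation is c_1 = 1.790000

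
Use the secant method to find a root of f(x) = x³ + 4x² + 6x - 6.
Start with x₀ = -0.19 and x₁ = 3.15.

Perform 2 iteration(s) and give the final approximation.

f(x) = x³ + 4x² + 6x - 6
x₀ = -0.19, x₁ = 3.15

Secant formula: x_{n+1} = x_n - f(x_n)(x_n - x_{n-1})/(f(x_n) - f(x_{n-1}))

Iteration 1:
  f(-0.190000) = -7.002459
  f(3.150000) = 83.845875
  x_2 = 3.150000 - 83.845875×(3.150000 - (-0.190000))/(83.845875 - (-7.002459))
       = 0.067442
Iteration 2:
  f(3.150000) = 83.845875
  f(0.067442) = -5.576845
  x_3 = 0.067442 - (-5.576845)×(0.067442 - 3.150000)/(-5.576845 - 83.845875)
       = 0.259686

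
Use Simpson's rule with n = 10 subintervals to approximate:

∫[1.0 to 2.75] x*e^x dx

f(x) = x*e^x
a = 1.0, b = 2.75, n = 10
h = (b - a)/n = 0.175000

Simpson's rule: (h/3)[f(x₀) + 4f(x₁) + 2f(x₂) + ... + f(xₙ)]

x_0 = 1.0000, f(x_0) = 2.718282, coefficient = 1
x_1 = 1.1750, f(x_1) = 3.804818, coefficient = 4
x_2 = 1.3500, f(x_2) = 5.207524, coefficient = 2
x_3 = 1.5250, f(x_3) = 7.007594, coefficient = 4
x_4 = 1.7000, f(x_4) = 9.305711, coefficient = 2
x_5 = 1.8750, f(x_5) = 12.226536, coefficient = 4
x_6 = 2.0500, f(x_6) = 15.924197, coefficient = 2
x_7 = 2.2250, f(x_7) = 20.588999, coefficient = 4
x_8 = 2.4000, f(x_8) = 26.455623, coefficient = 2
x_9 = 2.5750, f(x_9) = 33.813142, coefficient = 4
x_10 = 2.7500, f(x_10) = 43.017238, coefficient = 1

I ≈ (0.175000/3) × 469.285985 = 27.375016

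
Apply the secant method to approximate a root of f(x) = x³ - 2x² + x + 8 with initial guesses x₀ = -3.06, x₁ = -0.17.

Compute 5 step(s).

f(x) = x³ - 2x² + x + 8
x₀ = -3.06, x₁ = -0.17

Secant formula: x_{n+1} = x_n - f(x_n)(x_n - x_{n-1})/(f(x_n) - f(x_{n-1}))

Iteration 1:
  f(-3.060000) = -42.439816
  f(-0.170000) = 7.767287
  x_2 = -0.170000 - 7.767287×(-0.170000 - (-3.060000))/(7.767287 - (-42.439816))
       = -0.617097
Iteration 2:
  f(-0.170000) = 7.767287
  f(-0.617097) = 6.386288
  x_3 = -0.617097 - 6.386288×(-0.617097 - (-0.170000))/(6.386288 - 7.767287)
       = -2.684653
Iteration 3:
  f(-0.617097) = 6.386288
  f(-2.684653) = -28.448655
  x_4 = -2.684653 - (-28.448655)×(-2.684653 - (-0.617097))/(-28.448655 - 6.386288)
       = -0.996142
Iteration 4:
  f(-2.684653) = -28.448655
  f(-0.996142) = 4.030788
  x_5 = -0.996142 - 4.030788×(-0.996142 - (-2.684653))/(4.030788 - (-28.448655))
       = -1.205691
Iteration 5:
  f(-0.996142) = 4.030788
  f(-1.205691) = 2.134225
  x_6 = -1.205691 - 2.134225×(-1.205691 - (-0.996142))/(2.134225 - 4.030788)
       = -1.441499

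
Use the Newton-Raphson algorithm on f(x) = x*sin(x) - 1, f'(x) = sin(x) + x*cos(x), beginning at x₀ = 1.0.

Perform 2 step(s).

f(x) = x*sin(x) - 1
f'(x) = sin(x) + x*cos(x)
x₀ = 1.0

Newton-Raphson formula: x_{n+1} = x_n - f(x_n)/f'(x_n)

Iteration 1:
  f(1.000000) = -0.158529
  f'(1.000000) = 1.381773
  x_1 = 1.000000 - (-0.158529)/1.381773 = 1.114729
Iteration 2:
  f(1.114729) = 0.000794
  f'(1.114729) = 1.388741
  x_2 = 1.114729 - 0.000794/1.388741 = 1.114157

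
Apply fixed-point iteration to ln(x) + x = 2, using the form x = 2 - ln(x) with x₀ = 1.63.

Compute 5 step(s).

Equation: ln(x) + x = 2
Fixed-point form: x = 2 - ln(x)
x₀ = 1.63

x_1 = g(1.630000) = 1.511420
x_2 = g(1.511420) = 1.586950
x_3 = g(1.586950) = 1.538186
x_4 = g(1.538186) = 1.569396
x_5 = g(1.569396) = 1.549309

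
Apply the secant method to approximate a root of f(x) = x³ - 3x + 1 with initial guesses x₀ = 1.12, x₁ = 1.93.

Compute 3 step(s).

f(x) = x³ - 3x + 1
x₀ = 1.12, x₁ = 1.93

Secant formula: x_{n+1} = x_n - f(x_n)(x_n - x_{n-1})/(f(x_n) - f(x_{n-1}))

Iteration 1:
  f(1.120000) = -0.955072
  f(1.930000) = 2.399057
  x_2 = 1.930000 - 2.399057×(1.930000 - 1.120000)/(2.399057 - (-0.955072))
       = 1.350644
Iteration 2:
  f(1.930000) = 2.399057
  f(1.350644) = -0.588035
  x_3 = 1.350644 - (-0.588035)×(1.350644 - 1.930000)/(-0.588035 - 2.399057)
       = 1.464695
Iteration 3:
  f(1.350644) = -0.588035
  f(1.464695) = -0.251829
  x_4 = 1.464695 - (-0.251829)×(1.464695 - 1.350644)/(-0.251829 - (-0.588035))
       = 1.550123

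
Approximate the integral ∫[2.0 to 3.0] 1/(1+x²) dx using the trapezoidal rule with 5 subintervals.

f(x) = 1/(1+x²)
a = 2.0, b = 3.0, n = 5
h = (b - a)/n = 0.200000

Trapezoidal rule: (h/2)[f(x₀) + 2f(x₁) + 2f(x₂) + ... + f(xₙ)]

x_0 = 2.0000, f(x_0) = 0.200000, coefficient = 1
x_1 = 2.2000, f(x_1) = 0.171233, coefficient = 2
x_2 = 2.4000, f(x_2) = 0.147929, coefficient = 2
x_3 = 2.6000, f(x_3) = 0.128866, coefficient = 2
x_4 = 2.8000, f(x_4) = 0.113122, coefficient = 2
x_5 = 3.0000, f(x_5) = 0.100000, coefficient = 1

I ≈ (0.200000/2) × 1.422300 = 0.142230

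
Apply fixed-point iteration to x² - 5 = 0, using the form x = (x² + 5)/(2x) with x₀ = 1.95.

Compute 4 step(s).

Equation: x² - 5 = 0
Fixed-point form: x = (x² + 5)/(2x)
x₀ = 1.95

x_1 = g(1.950000) = 2.257051
x_2 = g(2.257051) = 2.236166
x_3 = g(2.236166) = 2.236068
x_4 = g(2.236068) = 2.236068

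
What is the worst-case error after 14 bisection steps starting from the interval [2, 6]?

Bisection error bound: |error| ≤ (b-a)/2^n
|error| ≤ (6 - 2)/2^14 = 4/2^14
|error| ≤ 0.0002441406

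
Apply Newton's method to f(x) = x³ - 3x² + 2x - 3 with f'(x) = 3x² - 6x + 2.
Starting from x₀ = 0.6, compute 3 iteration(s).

f(x) = x³ - 3x² + 2x - 3
f'(x) = 3x² - 6x + 2
x₀ = 0.6

Newton-Raphson formula: x_{n+1} = x_n - f(x_n)/f'(x_n)

Iteration 1:
  f(0.600000) = -2.664000
  f'(0.600000) = -0.520000
  x_1 = 0.600000 - (-2.664000)/(-0.520000) = -4.523077
Iteration 2:
  f(-4.523077) = -165.954953
  f'(-4.523077) = 90.513136
  x_2 = -4.523077 - (-165.954953)/90.513136 = -2.689587
Iteration 3:
  f(-2.689587) = -49.536940
  f'(-2.689587) = 39.839149
  x_3 = -2.689587 - (-49.536940)/39.839149 = -1.446163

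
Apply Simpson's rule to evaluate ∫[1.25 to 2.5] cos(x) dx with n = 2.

f(x) = cos(x)
a = 1.25, b = 2.5, n = 2
h = (b - a)/n = 0.625000

Simpson's rule: (h/3)[f(x₀) + 4f(x₁) + 2f(x₂) + ... + f(xₙ)]

x_0 = 1.2500, f(x_0) = 0.315322, coefficient = 1
x_1 = 1.8750, f(x_1) = -0.299534, coefficient = 4
x_2 = 2.5000, f(x_2) = -0.801144, coefficient = 1

I ≈ (0.625000/3) × -1.683955 = -0.350824
Exact value: -0.350512
Error: 0.000312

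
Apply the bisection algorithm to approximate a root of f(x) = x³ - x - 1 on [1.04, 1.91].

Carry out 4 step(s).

f(x) = x³ - x - 1
Initial interval: [1.04, 1.91]

Iteration 1:
  c_1 = (1.040000 + 1.910000)/2 = 1.475000
  f(c_1) = f(1.475000) = 0.734047
  f(a) × f(c) < 0, new interval: [1.040000, 1.475000]
Iteration 2:
  c_2 = (1.040000 + 1.475000)/2 = 1.257500
  f(c_2) = f(1.257500) = -0.269007
  f(a) × f(c) ≥ 0, new interval: [1.257500, 1.475000]
Iteration 3:
  c_3 = (1.257500 + 1.475000)/2 = 1.366250
  f(c_3) = f(1.366250) = 0.184046
  f(a) × f(c) < 0, new interval: [1.257500, 1.366250]
Iteration 4:
  c_4 = (1.257500 + 1.366250)/2 = 1.311875
  f(c_4) = f(1.311875) = -0.054117
  f(a) × f(c) ≥ 0, new interval: [1.311875, 1.366250]

After 4 iteration(s), the approximation is c_4 = 1.311875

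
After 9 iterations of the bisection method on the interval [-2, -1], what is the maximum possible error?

Bisection error bound: |error| ≤ (b-a)/2^n
|error| ≤ (-1 - (-2))/2^9 = 1/2^9
|error| ≤ 0.0019531250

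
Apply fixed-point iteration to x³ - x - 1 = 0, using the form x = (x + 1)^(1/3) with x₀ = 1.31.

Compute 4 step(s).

Equation: x³ - x - 1 = 0
Fixed-point form: x = (x + 1)^(1/3)
x₀ = 1.31

x_1 = g(1.310000) = 1.321916
x_2 = g(1.321916) = 1.324186
x_3 = g(1.324186) = 1.324617
x_4 = g(1.324617) = 1.324699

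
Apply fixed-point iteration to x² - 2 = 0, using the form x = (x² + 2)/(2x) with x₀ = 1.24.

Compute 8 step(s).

Equation: x² - 2 = 0
Fixed-point form: x = (x² + 2)/(2x)
x₀ = 1.24

x_1 = g(1.240000) = 1.426452
x_2 = g(1.426452) = 1.414266
x_3 = g(1.414266) = 1.414214
x_4 = g(1.414214) = 1.414214
x_5 = g(1.414214) = 1.414214
x_6 = g(1.414214) = 1.414214
x_7 = g(1.414214) = 1.414214
x_8 = g(1.414214) = 1.414214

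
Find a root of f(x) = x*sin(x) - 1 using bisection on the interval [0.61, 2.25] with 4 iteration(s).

f(x) = x*sin(x) - 1
Initial interval: [0.61, 2.25]

Iteration 1:
  c_1 = (0.610000 + 2.250000)/2 = 1.430000
  f(c_1) = f(1.430000) = 0.415850
  f(a) × f(c) < 0, new interval: [0.610000, 1.430000]
Iteration 2:
  c_2 = (0.610000 + 1.430000)/2 = 1.020000
  f(c_2) = f(1.020000) = -0.130850
  f(a) × f(c) ≥ 0, new interval: [1.020000, 1.430000]
Iteration 3:
  c_3 = (1.020000 + 1.430000)/2 = 1.225000
  f(c_3) = f(1.225000) = 0.152487
  f(a) × f(c) < 0, new interval: [1.020000, 1.225000]
Iteration 4:
  c_4 = (1.020000 + 1.225000)/2 = 1.122500
  f(c_4) = f(1.122500) = 0.011582
  f(a) × f(c) < 0, new interval: [1.020000, 1.122500]

After 4 iteration(s), the approximation is c_4 = 1.122500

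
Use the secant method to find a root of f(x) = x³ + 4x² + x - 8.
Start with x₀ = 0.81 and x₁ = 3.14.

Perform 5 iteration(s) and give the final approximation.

f(x) = x³ + 4x² + x - 8
x₀ = 0.81, x₁ = 3.14

Secant formula: x_{n+1} = x_n - f(x_n)(x_n - x_{n-1})/(f(x_n) - f(x_{n-1}))

Iteration 1:
  f(0.810000) = -4.034159
  f(3.140000) = 65.537544
  x_2 = 3.140000 - 65.537544×(3.140000 - 0.810000)/(65.537544 - (-4.034159))
       = 0.945107
Iteration 2:
  f(3.140000) = 65.537544
  f(0.945107) = -2.637794
  x_3 = 0.945107 - (-2.637794)×(0.945107 - 3.140000)/(-2.637794 - 65.537544)
       = 1.030030
Iteration 3:
  f(0.945107) = -2.637794
  f(1.030030) = -1.633302
  x_4 = 1.030030 - (-1.633302)×(1.030030 - 0.945107)/(-1.633302 - (-2.637794))
       = 1.168115
Iteration 4:
  f(1.030030) = -1.633302
  f(1.168115) = 0.219971
  x_5 = 1.168115 - 0.219971×(1.168115 - 1.030030)/(0.219971 - (-1.633302))
       = 1.151725
Iteration 5:
  f(1.168115) = 0.219971
  f(1.151725) = -0.014660
  x_6 = 1.151725 - (-0.014660)×(1.151725 - 1.168115)/(-0.014660 - 0.219971)
       = 1.152749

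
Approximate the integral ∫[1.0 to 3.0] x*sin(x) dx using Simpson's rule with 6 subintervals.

f(x) = x*sin(x)
a = 1.0, b = 3.0, n = 6
h = (b - a)/n = 0.333333

Simpson's rule: (h/3)[f(x₀) + 4f(x₁) + 2f(x₂) + ... + f(xₙ)]

x_0 = 1.0000, f(x_0) = 0.841471, coefficient = 1
x_1 = 1.3333, f(x_1) = 1.295917, coefficient = 4
x_2 = 1.6667, f(x_2) = 1.659013, coefficient = 2
x_3 = 2.0000, f(x_3) = 1.818595, coefficient = 4
x_4 = 2.3333, f(x_4) = 1.687200, coefficient = 2
x_5 = 2.6667, f(x_5) = 1.219394, coefficient = 4
x_6 = 3.0000, f(x_6) = 0.423360, coefficient = 1

I ≈ (0.333333/3) × 25.292881 = 2.810320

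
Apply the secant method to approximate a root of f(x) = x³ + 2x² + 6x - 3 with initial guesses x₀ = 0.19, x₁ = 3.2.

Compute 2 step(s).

f(x) = x³ + 2x² + 6x - 3
x₀ = 0.19, x₁ = 3.2

Secant formula: x_{n+1} = x_n - f(x_n)(x_n - x_{n-1})/(f(x_n) - f(x_{n-1}))

Iteration 1:
  f(0.190000) = -1.780941
  f(3.200000) = 69.448000
  x_2 = 3.200000 - 69.448000×(3.200000 - 0.190000)/(69.448000 - (-1.780941))
       = 0.265259
Iteration 2:
  f(3.200000) = 69.448000
  f(0.265259) = -1.249056
  x_3 = 0.265259 - (-1.249056)×(0.265259 - 3.200000)/(-1.249056 - 69.448000)
       = 0.317109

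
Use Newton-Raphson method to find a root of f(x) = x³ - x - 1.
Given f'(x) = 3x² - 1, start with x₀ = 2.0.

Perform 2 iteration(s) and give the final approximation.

f(x) = x³ - x - 1
f'(x) = 3x² - 1
x₀ = 2.0

Newton-Raphson formula: x_{n+1} = x_n - f(x_n)/f'(x_n)

Iteration 1:
  f(2.000000) = 5.000000
  f'(2.000000) = 11.000000
  x_1 = 2.000000 - 5.000000/11.000000 = 1.545455
Iteration 2:
  f(1.545455) = 1.145755
  f'(1.545455) = 6.165289
  x_2 = 1.545455 - 1.145755/6.165289 = 1.359615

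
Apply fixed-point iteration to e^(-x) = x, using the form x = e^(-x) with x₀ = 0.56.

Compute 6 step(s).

Equation: e^(-x) = x
Fixed-point form: x = e^(-x)
x₀ = 0.56

x_1 = g(0.560000) = 0.571209
x_2 = g(0.571209) = 0.564842
x_3 = g(0.564842) = 0.568450
x_4 = g(0.568450) = 0.566403
x_5 = g(0.566403) = 0.567563
x_6 = g(0.567563) = 0.566905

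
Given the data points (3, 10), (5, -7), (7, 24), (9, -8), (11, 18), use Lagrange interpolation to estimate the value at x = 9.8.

Lagrange interpolation formula:
P(x) = Σ yᵢ × Lᵢ(x)
where Lᵢ(x) = Π_{j≠i} (x - xⱼ)/(xᵢ - xⱼ)

L_0(9.8) = (9.8 - 5)/(3 - 5) × (9.8 - 7)/(3 - 7) × (9.8 - 9)/(3 - 9) × (9.8 - 11)/(3 - 11) = -0.033600
L_1(9.8) = (9.8 - 3)/(5 - 3) × (9.8 - 7)/(5 - 7) × (9.8 - 9)/(5 - 9) × (9.8 - 11)/(5 - 11) = 0.190400
L_2(9.8) = (9.8 - 3)/(7 - 3) × (9.8 - 5)/(7 - 5) × (9.8 - 9)/(7 - 9) × (9.8 - 11)/(7 - 11) = -0.489600
L_3(9.8) = (9.8 - 3)/(9 - 3) × (9.8 - 5)/(9 - 5) × (9.8 - 7)/(9 - 7) × (9.8 - 11)/(9 - 11) = 1.142400
L_4(9.8) = (9.8 - 3)/(11 - 3) × (9.8 - 5)/(11 - 5) × (9.8 - 7)/(11 - 7) × (9.8 - 9)/(11 - 9) = 0.190400

P(9.8) = 10×L_0(9.8) + (-7)×L_1(9.8) + 24×L_2(9.8) + (-8)×L_3(9.8) + 18×L_4(9.8)
P(9.8) = -19.131200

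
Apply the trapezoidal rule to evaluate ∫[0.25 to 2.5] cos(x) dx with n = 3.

f(x) = cos(x)
a = 0.25, b = 2.5, n = 3
h = (b - a)/n = 0.750000

Trapezoidal rule: (h/2)[f(x₀) + 2f(x₁) + 2f(x₂) + ... + f(xₙ)]

x_0 = 0.2500, f(x_0) = 0.968912, coefficient = 1
x_1 = 1.0000, f(x_1) = 0.540302, coefficient = 2
x_2 = 1.7500, f(x_2) = -0.178246, coefficient = 2
x_3 = 2.5000, f(x_3) = -0.801144, coefficient = 1

I ≈ (0.750000/2) × 0.891881 = 0.334455
Exact value: 0.351068
Error: 0.016613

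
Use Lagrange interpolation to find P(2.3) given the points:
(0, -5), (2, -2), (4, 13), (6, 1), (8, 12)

Lagrange interpolation formula:
P(x) = Σ yᵢ × Lᵢ(x)
where Lᵢ(x) = Π_{j≠i} (x - xⱼ)/(xᵢ - xⱼ)

L_0(2.3) = (2.3 - 2)/(0 - 2) × (2.3 - 4)/(0 - 4) × (2.3 - 6)/(0 - 6) × (2.3 - 8)/(0 - 8) = -0.028010
L_1(2.3) = (2.3 - 0)/(2 - 0) × (2.3 - 4)/(2 - 4) × (2.3 - 6)/(2 - 6) × (2.3 - 8)/(2 - 8) = 0.858978
L_2(2.3) = (2.3 - 0)/(4 - 0) × (2.3 - 2)/(4 - 2) × (2.3 - 6)/(4 - 6) × (2.3 - 8)/(4 - 8) = 0.227377
L_3(2.3) = (2.3 - 0)/(6 - 0) × (2.3 - 2)/(6 - 2) × (2.3 - 4)/(6 - 4) × (2.3 - 8)/(6 - 8) = -0.069647
L_4(2.3) = (2.3 - 0)/(8 - 0) × (2.3 - 2)/(8 - 2) × (2.3 - 4)/(8 - 4) × (2.3 - 6)/(8 - 6) = 0.011302

P(2.3) = (-5)×L_0(2.3) + (-2)×L_1(2.3) + 13×L_2(2.3) + 1×L_3(2.3) + 12×L_4(2.3)
P(2.3) = 1.443971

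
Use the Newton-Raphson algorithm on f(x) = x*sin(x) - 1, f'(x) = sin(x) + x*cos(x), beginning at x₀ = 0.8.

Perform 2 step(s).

f(x) = x*sin(x) - 1
f'(x) = sin(x) + x*cos(x)
x₀ = 0.8

Newton-Raphson formula: x_{n+1} = x_n - f(x_n)/f'(x_n)

Iteration 1:
  f(0.800000) = -0.426115
  f'(0.800000) = 1.274721
  x_1 = 0.800000 - (-0.426115)/1.274721 = 1.134281
Iteration 2:
  f(1.134281) = 0.027920
  f'(1.134281) = 1.385786
  x_2 = 1.134281 - 0.027920/1.385786 = 1.114134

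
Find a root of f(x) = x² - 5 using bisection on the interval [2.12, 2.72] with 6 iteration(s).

f(x) = x² - 5
Initial interval: [2.12, 2.72]

Iteration 1:
  c_1 = (2.120000 + 2.720000)/2 = 2.420000
  f(c_1) = f(2.420000) = 0.856400
  f(a) × f(c) < 0, new interval: [2.120000, 2.420000]
Iteration 2:
  c_2 = (2.120000 + 2.420000)/2 = 2.270000
  f(c_2) = f(2.270000) = 0.152900
  f(a) × f(c) < 0, new interval: [2.120000, 2.270000]
Iteration 3:
  c_3 = (2.120000 + 2.270000)/2 = 2.195000
  f(c_3) = f(2.195000) = -0.181975
  f(a) × f(c) ≥ 0, new interval: [2.195000, 2.270000]
Iteration 4:
  c_4 = (2.195000 + 2.270000)/2 = 2.232500
  f(c_4) = f(2.232500) = -0.015944
  f(a) × f(c) ≥ 0, new interval: [2.232500, 2.270000]
Iteration 5:
  c_5 = (2.232500 + 2.270000)/2 = 2.251250
  f(c_5) = f(2.251250) = 0.068127
  f(a) × f(c) < 0, new interval: [2.232500, 2.251250]
Iteration 6:
  c_6 = (2.232500 + 2.251250)/2 = 2.241875
  f(c_6) = f(2.241875) = 0.026004
  f(a) × f(c) < 0, new interval: [2.232500, 2.241875]

After 6 iteration(s), the approximation is c_6 = 2.241875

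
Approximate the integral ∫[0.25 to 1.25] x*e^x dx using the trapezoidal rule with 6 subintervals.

f(x) = x*e^x
a = 0.25, b = 1.25, n = 6
h = (b - a)/n = 0.166667

Trapezoidal rule: (h/2)[f(x₀) + 2f(x₁) + 2f(x₂) + ... + f(xₙ)]

x_0 = 0.2500, f(x_0) = 0.321006, coefficient = 1
x_1 = 0.4167, f(x_1) = 0.632040, coefficient = 2
x_2 = 0.5833, f(x_2) = 1.045334, coefficient = 2
x_3 = 0.7500, f(x_3) = 1.587750, coefficient = 2
x_4 = 0.9167, f(x_4) = 2.292528, coefficient = 2
x_5 = 1.0833, f(x_5) = 3.200721, coefficient = 2
x_6 = 1.2500, f(x_6) = 4.362929, coefficient = 1

I ≈ (0.166667/2) × 22.200683 = 1.850057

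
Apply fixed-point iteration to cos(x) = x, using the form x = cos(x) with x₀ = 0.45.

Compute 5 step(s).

Equation: cos(x) = x
Fixed-point form: x = cos(x)
x₀ = 0.45

x_1 = g(0.450000) = 0.900447
x_2 = g(0.900447) = 0.621260
x_3 = g(0.621260) = 0.813146
x_4 = g(0.813146) = 0.687216
x_5 = g(0.687216) = 0.773015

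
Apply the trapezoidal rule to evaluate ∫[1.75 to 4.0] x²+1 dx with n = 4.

f(x) = x²+1
a = 1.75, b = 4.0, n = 4
h = (b - a)/n = 0.562500

Trapezoidal rule: (h/2)[f(x₀) + 2f(x₁) + 2f(x₂) + ... + f(xₙ)]

x_0 = 1.7500, f(x_0) = 4.062500, coefficient = 1
x_1 = 2.3125, f(x_1) = 6.347656, coefficient = 2
x_2 = 2.8750, f(x_2) = 9.265625, coefficient = 2
x_3 = 3.4375, f(x_3) = 12.816406, coefficient = 2
x_4 = 4.0000, f(x_4) = 17.000000, coefficient = 1

I ≈ (0.562500/2) × 77.921875 = 21.915527
Exact value: 21.796875
Error: 0.118652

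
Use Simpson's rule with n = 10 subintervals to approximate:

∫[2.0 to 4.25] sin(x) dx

f(x) = sin(x)
a = 2.0, b = 4.25, n = 10
h = (b - a)/n = 0.225000

Simpson's rule: (h/3)[f(x₀) + 4f(x₁) + 2f(x₂) + ... + f(xₙ)]

x_0 = 2.0000, f(x_0) = 0.909297, coefficient = 1
x_1 = 2.2250, f(x_1) = 0.793533, coefficient = 4
x_2 = 2.4500, f(x_2) = 0.637765, coefficient = 2
x_3 = 2.6750, f(x_3) = 0.449846, coefficient = 4
x_4 = 2.9000, f(x_4) = 0.239249, coefficient = 2
x_5 = 3.1250, f(x_5) = 0.016592, coefficient = 4
x_6 = 3.3500, f(x_6) = -0.206902, coefficient = 2
x_7 = 3.5750, f(x_7) = -0.419966, coefficient = 4
x_8 = 3.8000, f(x_8) = -0.611858, coefficient = 2
x_9 = 4.0250, f(x_9) = -0.772905, coefficient = 4
x_10 = 4.2500, f(x_10) = -0.894989, coefficient = 1

I ≈ (0.225000/3) × 0.399214 = 0.029941
Exact value: 0.029941
Error: 0.000000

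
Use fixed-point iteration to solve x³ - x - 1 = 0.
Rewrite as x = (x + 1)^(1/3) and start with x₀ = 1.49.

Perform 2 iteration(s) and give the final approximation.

Equation: x³ - x - 1 = 0
Fixed-point form: x = (x + 1)^(1/3)
x₀ = 1.49

x_1 = g(1.490000) = 1.355397
x_2 = g(1.355397) = 1.330520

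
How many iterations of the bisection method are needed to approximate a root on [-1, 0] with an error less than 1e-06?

We need (b-a)/2^n ≤ 1e-06
(0 - (-1))/2^n ≤ 1e-06
1/2^n ≤ 1e-06
2^n ≥ 1000000
n ≥ log₂(1000000) = 19.93
n ≥ 20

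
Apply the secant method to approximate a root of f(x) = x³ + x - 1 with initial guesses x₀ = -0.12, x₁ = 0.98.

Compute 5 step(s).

f(x) = x³ + x - 1
x₀ = -0.12, x₁ = 0.98

Secant formula: x_{n+1} = x_n - f(x_n)(x_n - x_{n-1})/(f(x_n) - f(x_{n-1}))

Iteration 1:
  f(-0.120000) = -1.121728
  f(0.980000) = 0.921192
  x_2 = 0.980000 - 0.921192×(0.980000 - (-0.120000))/(0.921192 - (-1.121728))
       = 0.483989
Iteration 2:
  f(0.980000) = 0.921192
  f(0.483989) = -0.402639
  x_3 = 0.483989 - (-0.402639)×(0.483989 - 0.980000)/(-0.402639 - 0.921192)
       = 0.634849
Iteration 3:
  f(0.483989) = -0.402639
  f(0.634849) = -0.109286
  x_4 = 0.634849 - (-0.109286)×(0.634849 - 0.483989)/(-0.109286 - (-0.402639))
       = 0.691050
Iteration 4:
  f(0.634849) = -0.109286
  f(0.691050) = 0.021062
  x_5 = 0.691050 - 0.021062×(0.691050 - 0.634849)/(0.021062 - (-0.109286))
       = 0.681969
Iteration 5:
  f(0.691050) = 0.021062
  f(0.681969) = -0.000859
  x_6 = 0.681969 - (-0.000859)×(0.681969 - 0.691050)/(-0.000859 - 0.021062)
       = 0.682325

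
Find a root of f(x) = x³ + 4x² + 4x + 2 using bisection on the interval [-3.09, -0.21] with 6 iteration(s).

f(x) = x³ + 4x² + 4x + 2
Initial interval: [-3.09, -0.21]

Iteration 1:
  c_1 = (-3.090000 + (-0.210000))/2 = -1.650000
  f(c_1) = f(-1.650000) = 1.797875
  f(a) × f(c) < 0, new interval: [-3.090000, -1.650000]
Iteration 2:
  c_2 = (-3.090000 + (-1.650000))/2 = -2.370000
  f(c_2) = f(-2.370000) = 1.675547
  f(a) × f(c) < 0, new interval: [-3.090000, -2.370000]
Iteration 3:
  c_3 = (-3.090000 + (-2.370000))/2 = -2.730000
  f(c_3) = f(-2.730000) = 0.545183
  f(a) × f(c) < 0, new interval: [-3.090000, -2.730000]
Iteration 4:
  c_4 = (-3.090000 + (-2.730000))/2 = -2.910000
  f(c_4) = f(-2.910000) = -0.409771
  f(a) × f(c) ≥ 0, new interval: [-2.910000, -2.730000]
Iteration 5:
  c_5 = (-2.910000 + (-2.730000))/2 = -2.820000
  f(c_5) = f(-2.820000) = 0.103832
  f(a) × f(c) < 0, new interval: [-2.910000, -2.820000]
Iteration 6:
  c_6 = (-2.910000 + (-2.820000))/2 = -2.865000
  f(c_6) = f(-2.865000) = -0.143665
  f(a) × f(c) ≥ 0, new interval: [-2.865000, -2.820000]

After 6 iteration(s), the approximation is c_6 = -2.865000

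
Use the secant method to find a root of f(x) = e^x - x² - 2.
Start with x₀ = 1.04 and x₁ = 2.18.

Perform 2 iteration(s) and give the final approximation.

f(x) = e^x - x² - 2
x₀ = 1.04, x₁ = 2.18

Secant formula: x_{n+1} = x_n - f(x_n)(x_n - x_{n-1})/(f(x_n) - f(x_{n-1}))

Iteration 1:
  f(1.040000) = -0.252383
  f(2.180000) = 2.093906
  x_2 = 2.180000 - 2.093906×(2.180000 - 1.040000)/(2.093906 - (-0.252383))
       = 1.162626
Iteration 2:
  f(2.180000) = 2.093906
  f(1.162626) = -0.153378
  x_3 = 1.162626 - (-0.153378)×(1.162626 - 2.180000)/(-0.153378 - 2.093906)
       = 1.232062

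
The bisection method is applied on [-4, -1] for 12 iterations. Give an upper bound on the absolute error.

Bisection error bound: |error| ≤ (b-a)/2^n
|error| ≤ (-1 - (-4))/2^12 = 3/2^12
|error| ≤ 0.0007324219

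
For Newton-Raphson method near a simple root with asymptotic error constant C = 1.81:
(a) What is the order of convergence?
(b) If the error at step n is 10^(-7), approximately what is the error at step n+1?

(a) Newton-Raphson has quadratic (order 2) convergence near simple roots.
    This means |e_{n+1}| ≈ C|e_n|².

(b) With |e_n| = 10^(-7) and C = 1.81:
    |e_{n+1}| ≈ 1.81 × (10^(-7))² = 1.81 × 10^(-14)

(a) 2 (quadratic); (b) |e_{n+1}| ≈ 1.810e-14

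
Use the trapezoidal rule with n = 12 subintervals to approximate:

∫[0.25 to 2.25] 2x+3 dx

f(x) = 2x+3
a = 0.25, b = 2.25, n = 12
h = (b - a)/n = 0.166667

Trapezoidal rule: (h/2)[f(x₀) + 2f(x₁) + 2f(x₂) + ... + f(xₙ)]

x_0 = 0.2500, f(x_0) = 3.500000, coefficient = 1
x_1 = 0.4167, f(x_1) = 3.833333, coefficient = 2
x_2 = 0.5833, f(x_2) = 4.166667, coefficient = 2
x_3 = 0.7500, f(x_3) = 4.500000, coefficient = 2
x_4 = 0.9167, f(x_4) = 4.833333, coefficient = 2
x_5 = 1.0833, f(x_5) = 5.166667, coefficient = 2
x_6 = 1.2500, f(x_6) = 5.500000, coefficient = 2
x_7 = 1.4167, f(x_7) = 5.833333, coefficient = 2
x_8 = 1.5833, f(x_8) = 6.166667, coefficient = 2
x_9 = 1.7500, f(x_9) = 6.500000, coefficient = 2
x_10 = 1.9167, f(x_10) = 6.833333, coefficient = 2
x_11 = 2.0833, f(x_11) = 7.166667, coefficient = 2
x_12 = 2.2500, f(x_12) = 7.500000, coefficient = 1

I ≈ (0.166667/2) × 132.000000 = 11.000000
Exact value: 11.000000
Error: 0.000000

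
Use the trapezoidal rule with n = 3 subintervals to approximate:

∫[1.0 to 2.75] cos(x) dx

f(x) = cos(x)
a = 1.0, b = 2.75, n = 3
h = (b - a)/n = 0.583333

Trapezoidal rule: (h/2)[f(x₀) + 2f(x₁) + 2f(x₂) + ... + f(xₙ)]

x_0 = 1.0000, f(x_0) = 0.540302, coefficient = 1
x_1 = 1.5833, f(x_1) = -0.012537, coefficient = 2
x_2 = 2.1667, f(x_2) = -0.561229, coefficient = 2
x_3 = 2.7500, f(x_3) = -0.924302, coefficient = 1

I ≈ (0.583333/2) × -1.531532 = -0.446697
Exact value: -0.459810
Error: 0.013113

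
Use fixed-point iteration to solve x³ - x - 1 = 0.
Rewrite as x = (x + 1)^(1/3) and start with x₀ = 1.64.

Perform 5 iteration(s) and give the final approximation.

Equation: x³ - x - 1 = 0
Fixed-point form: x = (x + 1)^(1/3)
x₀ = 1.64

x_1 = g(1.640000) = 1.382085
x_2 = g(1.382085) = 1.335526
x_3 = g(1.335526) = 1.326768
x_4 = g(1.326768) = 1.325107
x_5 = g(1.325107) = 1.324792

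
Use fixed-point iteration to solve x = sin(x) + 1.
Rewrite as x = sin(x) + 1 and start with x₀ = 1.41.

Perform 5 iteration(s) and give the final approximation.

Equation: x = sin(x) + 1
Fixed-point form: x = sin(x) + 1
x₀ = 1.41

x_1 = g(1.410000) = 1.987100
x_2 = g(1.987100) = 1.914590
x_3 = g(1.914590) = 1.941483
x_4 = g(1.941483) = 1.932079
x_5 = g(1.932079) = 1.935444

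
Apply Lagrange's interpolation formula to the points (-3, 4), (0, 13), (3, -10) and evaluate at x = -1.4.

Lagrange interpolation formula:
P(x) = Σ yᵢ × Lᵢ(x)
where Lᵢ(x) = Π_{j≠i} (x - xⱼ)/(xᵢ - xⱼ)

L_0(-1.4) = (-1.4 - 0)/(-3 - 0) × (-1.4 - 3)/(-3 - 3) = 0.342222
L_1(-1.4) = (-1.4 - (-3))/(0 - (-3)) × (-1.4 - 3)/(0 - 3) = 0.782222
L_2(-1.4) = (-1.4 - (-3))/(3 - (-3)) × (-1.4 - 0)/(3 - 0) = -0.124444

P(-1.4) = 4×L_0(-1.4) + 13×L_1(-1.4) + (-10)×L_2(-1.4)
P(-1.4) = 12.782222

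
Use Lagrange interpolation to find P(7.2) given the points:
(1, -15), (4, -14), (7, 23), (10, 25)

Lagrange interpolation formula:
P(x) = Σ yᵢ × Lᵢ(x)
where Lᵢ(x) = Π_{j≠i} (x - xⱼ)/(xᵢ - xⱼ)

L_0(7.2) = (7.2 - 4)/(1 - 4) × (7.2 - 7)/(1 - 7) × (7.2 - 10)/(1 - 10) = 0.011062
L_1(7.2) = (7.2 - 1)/(4 - 1) × (7.2 - 7)/(4 - 7) × (7.2 - 10)/(4 - 10) = -0.064296
L_2(7.2) = (7.2 - 1)/(7 - 1) × (7.2 - 4)/(7 - 4) × (7.2 - 10)/(7 - 10) = 1.028741
L_3(7.2) = (7.2 - 1)/(10 - 1) × (7.2 - 4)/(10 - 4) × (7.2 - 7)/(10 - 7) = 0.024494

P(7.2) = (-15)×L_0(7.2) + (-14)×L_1(7.2) + 23×L_2(7.2) + 25×L_3(7.2)
P(7.2) = 25.007605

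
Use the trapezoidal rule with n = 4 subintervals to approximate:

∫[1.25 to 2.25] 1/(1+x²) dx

f(x) = 1/(1+x²)
a = 1.25, b = 2.25, n = 4
h = (b - a)/n = 0.250000

Trapezoidal rule: (h/2)[f(x₀) + 2f(x₁) + 2f(x₂) + ... + f(xₙ)]

x_0 = 1.2500, f(x_0) = 0.390244, coefficient = 1
x_1 = 1.5000, f(x_1) = 0.307692, coefficient = 2
x_2 = 1.7500, f(x_2) = 0.246154, coefficient = 2
x_3 = 2.0000, f(x_3) = 0.200000, coefficient = 2
x_4 = 2.2500, f(x_4) = 0.164948, coefficient = 1

I ≈ (0.250000/2) × 2.062885 = 0.257861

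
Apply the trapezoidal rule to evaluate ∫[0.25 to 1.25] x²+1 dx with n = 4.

f(x) = x²+1
a = 0.25, b = 1.25, n = 4
h = (b - a)/n = 0.250000

Trapezoidal rule: (h/2)[f(x₀) + 2f(x₁) + 2f(x₂) + ... + f(xₙ)]

x_0 = 0.2500, f(x_0) = 1.062500, coefficient = 1
x_1 = 0.5000, f(x_1) = 1.250000, coefficient = 2
x_2 = 0.7500, f(x_2) = 1.562500, coefficient = 2
x_3 = 1.0000, f(x_3) = 2.000000, coefficient = 2
x_4 = 1.2500, f(x_4) = 2.562500, coefficient = 1

I ≈ (0.250000/2) × 13.250000 = 1.656250
Exact value: 1.645833
Error: 0.010417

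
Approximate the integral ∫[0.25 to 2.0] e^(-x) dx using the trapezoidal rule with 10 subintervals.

f(x) = e^(-x)
a = 0.25, b = 2.0, n = 10
h = (b - a)/n = 0.175000

Trapezoidal rule: (h/2)[f(x₀) + 2f(x₁) + 2f(x₂) + ... + f(xₙ)]

x_0 = 0.2500, f(x_0) = 0.778801, coefficient = 1
x_1 = 0.4250, f(x_1) = 0.653770, coefficient = 2
x_2 = 0.6000, f(x_2) = 0.548812, coefficient = 2
x_3 = 0.7750, f(x_3) = 0.460704, coefficient = 2
x_4 = 0.9500, f(x_4) = 0.386741, coefficient = 2
x_5 = 1.1250, f(x_5) = 0.324652, coefficient = 2
x_6 = 1.3000, f(x_6) = 0.272532, coefficient = 2
x_7 = 1.4750, f(x_7) = 0.228779, coefficient = 2
x_8 = 1.6500, f(x_8) = 0.192050, coefficient = 2
x_9 = 1.8250, f(x_9) = 0.161218, coefficient = 2
x_10 = 2.0000, f(x_10) = 0.135335, coefficient = 1

I ≈ (0.175000/2) × 7.372650 = 0.645107
Exact value: 0.643465
Error: 0.001641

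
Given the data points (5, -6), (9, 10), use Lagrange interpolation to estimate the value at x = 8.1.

Lagrange interpolation formula:
P(x) = Σ yᵢ × Lᵢ(x)
where Lᵢ(x) = Π_{j≠i} (x - xⱼ)/(xᵢ - xⱼ)

L_0(8.1) = (8.1 - 9)/(5 - 9) = 0.225000
L_1(8.1) = (8.1 - 5)/(9 - 5) = 0.775000

P(8.1) = (-6)×L_0(8.1) + 10×L_1(8.1)
P(8.1) = 6.400000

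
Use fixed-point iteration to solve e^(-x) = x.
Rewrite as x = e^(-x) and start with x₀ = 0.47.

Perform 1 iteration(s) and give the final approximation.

Equation: e^(-x) = x
Fixed-point form: x = e^(-x)
x₀ = 0.47

x_1 = g(0.470000) = 0.625002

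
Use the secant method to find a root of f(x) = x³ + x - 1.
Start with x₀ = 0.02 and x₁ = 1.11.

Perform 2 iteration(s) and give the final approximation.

f(x) = x³ + x - 1
x₀ = 0.02, x₁ = 1.11

Secant formula: x_{n+1} = x_n - f(x_n)(x_n - x_{n-1})/(f(x_n) - f(x_{n-1}))

Iteration 1:
  f(0.020000) = -0.979992
  f(1.110000) = 1.477631
  x_2 = 1.110000 - 1.477631×(1.110000 - 0.020000)/(1.477631 - (-0.979992))
       = 0.454644
Iteration 2:
  f(1.110000) = 1.477631
  f(0.454644) = -0.451380
  x_3 = 0.454644 - (-0.451380)×(0.454644 - 1.110000)/(-0.451380 - 1.477631)
       = 0.607995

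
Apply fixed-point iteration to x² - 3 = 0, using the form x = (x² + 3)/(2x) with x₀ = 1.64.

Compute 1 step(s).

Equation: x² - 3 = 0
Fixed-point form: x = (x² + 3)/(2x)
x₀ = 1.64

x_1 = g(1.640000) = 1.734634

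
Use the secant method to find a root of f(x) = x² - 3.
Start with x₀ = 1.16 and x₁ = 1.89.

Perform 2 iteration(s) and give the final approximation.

f(x) = x² - 3
x₀ = 1.16, x₁ = 1.89

Secant formula: x_{n+1} = x_n - f(x_n)(x_n - x_{n-1})/(f(x_n) - f(x_{n-1}))

Iteration 1:
  f(1.160000) = -1.654400
  f(1.890000) = 0.572100
  x_2 = 1.890000 - 0.572100×(1.890000 - 1.160000)/(0.572100 - (-1.654400))
       = 1.702426
Iteration 2:
  f(1.890000) = 0.572100
  f(1.702426) = -0.101745
  x_3 = 1.702426 - (-0.101745)×(1.702426 - 1.890000)/(-0.101745 - 0.572100)
       = 1.730748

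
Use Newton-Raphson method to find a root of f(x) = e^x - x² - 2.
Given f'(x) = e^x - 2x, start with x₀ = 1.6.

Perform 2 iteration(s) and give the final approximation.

f(x) = e^x - x² - 2
f'(x) = e^x - 2x
x₀ = 1.6

Newton-Raphson formula: x_{n+1} = x_n - f(x_n)/f'(x_n)

Iteration 1:
  f(1.600000) = 0.393032
  f'(1.600000) = 1.753032
  x_1 = 1.600000 - 0.393032/1.753032 = 1.375799
Iteration 2:
  f(1.375799) = 0.065415
  f'(1.375799) = 1.206639
  x_2 = 1.375799 - 0.065415/1.206639 = 1.321586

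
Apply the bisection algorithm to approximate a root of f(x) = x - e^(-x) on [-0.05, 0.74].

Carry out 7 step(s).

f(x) = x - e^(-x)
Initial interval: [-0.05, 0.74]

Iteration 1:
  c_1 = (-0.050000 + 0.740000)/2 = 0.345000
  f(c_1) = f(0.345000) = -0.363220
  f(a) × f(c) ≥ 0, new interval: [0.345000, 0.740000]
Iteration 2:
  c_2 = (0.345000 + 0.740000)/2 = 0.542500
  f(c_2) = f(0.542500) = -0.038793
  f(a) × f(c) ≥ 0, new interval: [0.542500, 0.740000]
Iteration 3:
  c_3 = (0.542500 + 0.740000)/2 = 0.641250
  f(c_3) = f(0.641250) = 0.114616
  f(a) × f(c) < 0, new interval: [0.542500, 0.641250]
Iteration 4:
  c_4 = (0.542500 + 0.641250)/2 = 0.591875
  f(c_4) = f(0.591875) = 0.038586
  f(a) × f(c) < 0, new interval: [0.542500, 0.591875]
Iteration 5:
  c_5 = (0.542500 + 0.591875)/2 = 0.567187
  f(c_5) = f(0.567187) = 0.000069
  f(a) × f(c) < 0, new interval: [0.542500, 0.567187]
Iteration 6:
  c_6 = (0.542500 + 0.567187)/2 = 0.554844
  f(c_6) = f(0.554844) = -0.019318
  f(a) × f(c) ≥ 0, new interval: [0.554844, 0.567187]
Iteration 7:
  c_7 = (0.554844 + 0.567187)/2 = 0.561016
  f(c_7) = f(0.561016) = -0.009614
  f(a) × f(c) ≥ 0, new interval: [0.561016, 0.567187]

After 7 iteration(s), the approximation is c_7 = 0.561016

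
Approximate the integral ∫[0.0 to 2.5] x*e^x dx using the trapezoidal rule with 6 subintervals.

f(x) = x*e^x
a = 0.0, b = 2.5, n = 6
h = (b - a)/n = 0.416667

Trapezoidal rule: (h/2)[f(x₀) + 2f(x₁) + 2f(x₂) + ... + f(xₙ)]

x_0 = 0.0000, f(x_0) = 0.000000, coefficient = 1
x_1 = 0.4167, f(x_1) = 0.632040, coefficient = 2
x_2 = 0.8333, f(x_2) = 1.917480, coefficient = 2
x_3 = 1.2500, f(x_3) = 4.362929, coefficient = 2
x_4 = 1.6667, f(x_4) = 8.824150, coefficient = 2
x_5 = 2.0833, f(x_5) = 16.731656, coefficient = 2
x_6 = 2.5000, f(x_6) = 30.456235, coefficient = 1

I ≈ (0.416667/2) × 95.392745 = 19.873489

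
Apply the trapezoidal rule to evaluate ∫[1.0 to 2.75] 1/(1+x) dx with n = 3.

f(x) = 1/(1+x)
a = 1.0, b = 2.75, n = 3
h = (b - a)/n = 0.583333

Trapezoidal rule: (h/2)[f(x₀) + 2f(x₁) + 2f(x₂) + ... + f(xₙ)]

x_0 = 1.0000, f(x_0) = 0.500000, coefficient = 1
x_1 = 1.5833, f(x_1) = 0.387097, coefficient = 2
x_2 = 2.1667, f(x_2) = 0.315789, coefficient = 2
x_3 = 2.7500, f(x_3) = 0.266667, coefficient = 1

I ≈ (0.583333/2) × 2.172439 = 0.633628
Exact value: 0.628609
Error: 0.005019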